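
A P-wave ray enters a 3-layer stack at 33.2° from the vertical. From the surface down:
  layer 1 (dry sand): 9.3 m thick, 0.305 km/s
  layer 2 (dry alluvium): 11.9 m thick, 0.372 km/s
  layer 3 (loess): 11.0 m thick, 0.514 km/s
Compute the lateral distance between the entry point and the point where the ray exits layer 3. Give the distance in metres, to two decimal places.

43.11 m

Ray parameter p = sin 33.2° / 0.305 km/s = 1.7953e+00 s/km.
Layer 1: θ = 33.20°; offset = 9.3·tan 33.20° = 6.0857 m.
Layer 2: sin θ = p·0.372 = 0.6678 → θ = 41.90°; offset = 11.9·tan 41.90° = 10.6777 m.
Layer 3: sin θ = p·0.514 = 0.9228 → θ = 67.34°; offset = 11.0·tan 67.34° = 26.3425 m.
Σ offsets = 43.1059 m.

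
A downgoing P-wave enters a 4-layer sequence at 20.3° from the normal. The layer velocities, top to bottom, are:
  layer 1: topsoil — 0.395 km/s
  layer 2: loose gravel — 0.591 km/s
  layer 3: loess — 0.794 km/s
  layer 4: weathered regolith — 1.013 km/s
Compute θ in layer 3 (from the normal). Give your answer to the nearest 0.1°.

Ray parameter p = sin 20.3° / 0.395 = 8.7832e-01 s/km.
sin θ_3 = p·V_3 = 8.7832e-01 × 0.794 = 0.6974.
θ_3 = arcsin 0.6974 = 44.22°.

44.2°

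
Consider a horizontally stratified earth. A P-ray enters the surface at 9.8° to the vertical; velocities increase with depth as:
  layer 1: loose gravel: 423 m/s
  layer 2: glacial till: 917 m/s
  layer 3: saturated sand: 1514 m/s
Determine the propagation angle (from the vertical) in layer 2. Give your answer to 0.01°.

21.65°

Snell's law across each interface conserves sin θ / V, so sin θ_2 = V_2·sin θ₁/V₁.
sin θ_2 = 917 × sin 9.8° / 423 = 0.3690.
θ_2 = 21.65° from the vertical.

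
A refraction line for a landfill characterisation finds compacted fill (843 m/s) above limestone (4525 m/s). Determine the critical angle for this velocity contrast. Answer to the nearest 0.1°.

10.7°

At critical incidence the refracted ray runs along the interface (θ₂ = 90°), so sin θ_c = V₁/V₂.
θ_c = arcsin(843/4525) = arcsin 0.1863 = 10.74°.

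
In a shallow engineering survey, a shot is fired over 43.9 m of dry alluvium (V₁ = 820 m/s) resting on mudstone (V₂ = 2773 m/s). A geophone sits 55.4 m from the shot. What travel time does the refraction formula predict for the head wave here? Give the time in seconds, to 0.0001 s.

0.1223 s

t = x/V₂ + 2h·√(V₂²−V₁²)/(V₁V₂).
√(V₂²−V₁²) = √(2773²−820²) = 2649.0 m/s; delay term = 2·43.9·2649.0/(820·2773) = 0.10228 s.
t = 55.4/2773 + 0.10228 = 0.12226 s.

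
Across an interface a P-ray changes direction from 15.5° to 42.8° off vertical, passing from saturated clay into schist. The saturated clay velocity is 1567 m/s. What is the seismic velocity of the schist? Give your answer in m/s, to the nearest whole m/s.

3984 m/s

sin 15.5° = 0.2672; sin 42.8° = 0.6794.
V₂ = V₁·(sin θ₂/sin θ₁) = 1567·(0.6794/0.2672) = 3984.03 m/s.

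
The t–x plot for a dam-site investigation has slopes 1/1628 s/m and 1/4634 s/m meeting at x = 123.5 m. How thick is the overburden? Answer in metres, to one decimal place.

42.8 m

x_cross = 2h·√((V₂+V₁)/(V₂−V₁)) → h = x_cross / (2·√((V₂+V₁)/(V₂−V₁))).
√((V₂+V₁)/(V₂−V₁)) = √((4634+1628)/(4634−1628)) = 1.4433.
h = 123.5 / (2·1.4433) = 42.78 m.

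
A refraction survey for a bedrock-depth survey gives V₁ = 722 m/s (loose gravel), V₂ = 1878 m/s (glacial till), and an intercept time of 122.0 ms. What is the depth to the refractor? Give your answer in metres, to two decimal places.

47.71 m

h = tᵢ·V₁·V₂ / (2·√(V₂²−V₁²)).
√(V₂²−V₁²) = √(1878² − 722²) = 1733.7 m/s.
h = 0.122 s × 722 × 1878 / (2 × 1733.7) = 47.71 m.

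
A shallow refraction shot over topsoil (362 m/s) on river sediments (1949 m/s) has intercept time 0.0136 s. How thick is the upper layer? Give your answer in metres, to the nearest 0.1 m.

2.5 m

θ_c = arcsin(362/1949) = 10.70°; cos θ_c = 0.9826.
tᵢ = 2h cos θ_c/V₁ ⇒ h = tᵢ·V₁/(2 cos θ_c) = 0.0136·362/(2·0.9826) = 2.51 m.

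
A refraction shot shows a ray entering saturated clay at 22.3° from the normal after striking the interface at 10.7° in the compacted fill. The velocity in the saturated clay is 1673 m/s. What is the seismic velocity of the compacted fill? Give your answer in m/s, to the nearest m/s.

819 m/s

Snell's law: sin 10.7°/V₁ = sin 22.3°/V₂.
V₁ = V₂·sin 10.7°/sin 22.3° = 1673 × 0.4893 = 818.59 m/s.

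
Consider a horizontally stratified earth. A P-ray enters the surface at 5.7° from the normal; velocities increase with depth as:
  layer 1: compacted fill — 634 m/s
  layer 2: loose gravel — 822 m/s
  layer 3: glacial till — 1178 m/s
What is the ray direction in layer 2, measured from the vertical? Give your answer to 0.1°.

7.4°

Ray parameter p = sin 5.7° / 634 = 1.5666e-04 s/m.
sin θ_2 = p·V_2 = 1.5666e-04 × 822 = 0.1288.
θ_2 = arcsin 0.1288 = 7.40°.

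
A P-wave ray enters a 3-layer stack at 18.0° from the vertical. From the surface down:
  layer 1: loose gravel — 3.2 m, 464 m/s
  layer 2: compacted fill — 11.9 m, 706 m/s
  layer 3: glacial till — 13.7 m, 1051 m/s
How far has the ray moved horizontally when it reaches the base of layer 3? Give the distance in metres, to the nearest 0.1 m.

Apply Snell's law at each interface; in layer i the horizontal offset is hᵢ·tan θᵢ.
Layer 1: θ = 18.00°; offset = 3.2·tan 18.00° = 1.040 m.
Layer 2: sin θ = 706·sin 18.0°/464 = 0.4702, θ = 28.05°; offset = 11.9·tan 28.05° = 6.340 m.
Layer 3: sin θ = 1051·sin 18.0°/464 = 0.7000, θ = 44.42°; offset = 13.7·tan 44.42° = 13.427 m.
Σ offsets = 20.806 m.

20.8 m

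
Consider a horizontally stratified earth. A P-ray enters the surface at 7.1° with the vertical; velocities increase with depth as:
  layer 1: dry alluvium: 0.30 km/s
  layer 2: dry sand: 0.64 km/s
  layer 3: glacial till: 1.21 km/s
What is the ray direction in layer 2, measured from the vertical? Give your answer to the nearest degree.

Snell's law across each interface conserves sin θ / V, so sin θ_2 = V_2·sin θ₁/V₁.
sin θ_2 = 0.64 × sin 7.1° / 0.30 = 0.2637.
θ_2 = arcsin 0.2637 = 15.29°.

15°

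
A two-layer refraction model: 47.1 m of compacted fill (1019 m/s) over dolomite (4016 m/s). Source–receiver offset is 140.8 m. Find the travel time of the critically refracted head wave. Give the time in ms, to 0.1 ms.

t = x/V₂ + 2h·√(V₂²−V₁²)/(V₁V₂).
√(V₂²−V₁²) = √(4016²−1019²) = 3884.6 m/s; delay term = 2·47.1·3884.6/(1019·4016) = 0.08942 s.
t = 140.8/4016 + 0.08942 = 0.12448 s.

124.5 ms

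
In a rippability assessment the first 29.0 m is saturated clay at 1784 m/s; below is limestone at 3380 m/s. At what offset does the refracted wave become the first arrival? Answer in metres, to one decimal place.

104.3 m

θ_c = arcsin(1784/3380) = 31.86°, so cos θ_c = 0.8494 and tᵢ = 2h cos θ_c/V₁ = 0.0276 s.
At crossover x/V₁ = x/V₂ + tᵢ ⇒ x = tᵢ/(1/V₁ − 1/V₂) = 0.02761/(5.6054e-04 − 2.9586e-04) = 104.33 m.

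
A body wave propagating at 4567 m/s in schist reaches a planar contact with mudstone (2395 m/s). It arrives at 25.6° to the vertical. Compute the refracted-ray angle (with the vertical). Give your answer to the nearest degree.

Snell's law: sin θ₂ = (V₂/V₁)·sin θ₁ = (2395/4567)·sin 25.6° = 0.2266.
θ₂ = arcsin 0.2266 = 13.10° from the normal.

13°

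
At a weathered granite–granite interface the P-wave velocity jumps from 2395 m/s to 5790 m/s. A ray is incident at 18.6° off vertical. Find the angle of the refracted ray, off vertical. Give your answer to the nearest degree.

50°

sin θ₁/V₁ = sin θ₂/V₂ ⇒ sin θ₂ = 5790·sin 18.6°/2395 = 5790·0.3190/2395 = 0.7711.
θ₂ = sin⁻¹(0.7711) = 50.45° (from vertical).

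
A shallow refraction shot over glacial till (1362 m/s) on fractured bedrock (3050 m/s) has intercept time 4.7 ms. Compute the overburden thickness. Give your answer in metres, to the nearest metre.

h = tᵢ·V₁·V₂ / (2·√(V₂²−V₁²)).
√(V₂²−V₁²) = √(3050² − 1362²) = 2729.0 m/s.
h = 0.0047 s × 1362 × 3050 / (2 × 2729.0) = 3.58 m.

4 m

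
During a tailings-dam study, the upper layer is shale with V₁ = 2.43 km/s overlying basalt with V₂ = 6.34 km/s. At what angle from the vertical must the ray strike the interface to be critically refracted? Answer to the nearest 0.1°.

22.5°

At critical incidence the refracted ray runs along the interface (θ₂ = 90°), so sin θ_c = V₁/V₂.
θ_c = arcsin(2.43/6.34) = arcsin 0.3833 = 22.54°.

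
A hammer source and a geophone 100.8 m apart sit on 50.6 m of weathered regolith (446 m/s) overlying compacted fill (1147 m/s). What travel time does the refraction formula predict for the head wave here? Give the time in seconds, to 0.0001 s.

0.2969 s

θ_c = arcsin(V₁/V₂) = arcsin(446/1147) = 22.88°, cos θ_c = 0.9213.
Intercept time tᵢ = 2h cos θ_c / V₁ = 2·50.6·0.9213/446 = 0.20905 s.
t = x/V₂ + tᵢ = 100.8/1147 + 0.20905 = 0.29693 s.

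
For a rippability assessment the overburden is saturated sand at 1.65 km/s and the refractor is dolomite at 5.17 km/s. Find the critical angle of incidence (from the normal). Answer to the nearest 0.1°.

18.6°

Critical incidence: sin θ_c = V₁/V₂ = 1.65/5.17 = 0.3191.
θ_c = arcsin 0.3191 = 18.61°.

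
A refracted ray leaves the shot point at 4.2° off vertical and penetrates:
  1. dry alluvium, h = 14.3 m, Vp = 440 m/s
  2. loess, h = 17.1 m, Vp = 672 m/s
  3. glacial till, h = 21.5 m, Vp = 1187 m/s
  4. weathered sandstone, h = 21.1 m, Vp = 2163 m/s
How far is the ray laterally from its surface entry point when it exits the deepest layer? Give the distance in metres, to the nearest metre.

Apply Snell's law at each interface; in layer i the horizontal offset is hᵢ·tan θᵢ.
Layer 1: θ = 4.20°; offset = 14.3·tan 4.20° = 1.050 m.
Layer 2: sin θ = 672·sin 4.2°/440 = 0.1119, θ = 6.42°; offset = 17.1·tan 6.42° = 1.925 m.
Layer 3: sin θ = 1187·sin 4.2°/440 = 0.1976, θ = 11.40°; offset = 21.5·tan 11.40° = 4.333 m.
Layer 4: sin θ = 2163·sin 4.2°/440 = 0.3600, θ = 21.10°; offset = 21.1·tan 21.10° = 8.143 m.
Total horizontal offset = 15.451 m.

15 m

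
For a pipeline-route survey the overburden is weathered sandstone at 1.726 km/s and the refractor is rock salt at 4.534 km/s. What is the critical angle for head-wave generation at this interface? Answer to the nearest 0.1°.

22.4°

At critical incidence the refracted ray runs along the interface (θ₂ = 90°), so sin θ_c = V₁/V₂.
θ_c = arcsin(1.726/4.534) = arcsin 0.3807 = 22.38°.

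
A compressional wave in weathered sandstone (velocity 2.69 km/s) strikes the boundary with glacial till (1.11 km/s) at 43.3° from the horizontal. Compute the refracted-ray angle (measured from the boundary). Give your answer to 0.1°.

72.5°

Angle from the normal: 90° − 43.3° = 46.7°.
Snell's law: sin θ₂ = (V₂/V₁)·sin θ₁ = (1.11/2.69)·sin 46.7° = 0.3003.
θ₂ = arcsin 0.3003 = 17.48° from the normal.
From the interface: 90° − 17.48° = 72.52°.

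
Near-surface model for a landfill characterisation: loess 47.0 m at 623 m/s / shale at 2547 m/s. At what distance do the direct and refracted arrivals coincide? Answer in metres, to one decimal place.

120.7 m

θ_c = arcsin(623/2547) = 14.16°, so cos θ_c = 0.9696 and tᵢ = 2h cos θ_c/V₁ = 0.1463 s.
At crossover x/V₁ = x/V₂ + tᵢ ⇒ x = tᵢ/(1/V₁ − 1/V₂) = 0.14630/(1.6051e-03 − 3.9262e-04) = 120.66 m.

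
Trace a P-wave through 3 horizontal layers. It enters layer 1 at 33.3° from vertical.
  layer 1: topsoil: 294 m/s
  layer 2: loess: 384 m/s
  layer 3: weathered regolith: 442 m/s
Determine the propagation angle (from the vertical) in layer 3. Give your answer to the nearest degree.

56°

Ray parameter p = sin 33.3° / 294 = 1.8674e-03 s/m.
sin θ_3 = p·V_3 = 1.8674e-03 × 442 = 0.8254.
θ_3 = 55.63° from the vertical.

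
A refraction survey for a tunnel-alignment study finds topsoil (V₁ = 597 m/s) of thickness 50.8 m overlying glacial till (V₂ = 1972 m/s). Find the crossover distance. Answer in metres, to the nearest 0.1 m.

x_cross = 2h·√((V₂+V₁)/(V₂−V₁)).
(V₂+V₁)/(V₂−V₁) = (1972+597)/(1972−597) = 1.8684; √ = 1.3669.
x_cross = 2·50.8·1.3669 = 138.88 m.

138.9 m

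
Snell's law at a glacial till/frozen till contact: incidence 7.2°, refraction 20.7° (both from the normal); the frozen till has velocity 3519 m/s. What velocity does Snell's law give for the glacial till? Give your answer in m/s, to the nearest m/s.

sin 7.2° = 0.1253; sin 20.7° = 0.3535.
V₁ = V₂·(sin θ₁/sin θ₂) = 3519·(0.1253/0.3535) = 1247.75 m/s.

1248 m/s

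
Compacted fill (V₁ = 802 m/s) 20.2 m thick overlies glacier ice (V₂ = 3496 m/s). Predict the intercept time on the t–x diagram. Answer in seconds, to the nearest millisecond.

0.049 s

tᵢ = 2h·√(V₂²−V₁²)/(V₁V₂).
√(V₂²−V₁²) = √(3496²−802²) = 3402.8 m/s.
tᵢ = 2·20.2·3402.8/(802·3496) = 0.04903 s.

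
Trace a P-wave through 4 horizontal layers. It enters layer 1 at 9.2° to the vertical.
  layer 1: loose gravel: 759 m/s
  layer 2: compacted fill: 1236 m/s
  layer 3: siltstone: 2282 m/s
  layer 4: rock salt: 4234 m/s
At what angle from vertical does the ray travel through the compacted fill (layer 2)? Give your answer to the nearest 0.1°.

Snell's law across each interface conserves sin θ / V, so sin θ_2 = V_2·sin θ₁/V₁.
sin θ_2 = 1236 × sin 9.2° / 759 = 0.2604.
θ_2 = 15.09° from the vertical.

15.1°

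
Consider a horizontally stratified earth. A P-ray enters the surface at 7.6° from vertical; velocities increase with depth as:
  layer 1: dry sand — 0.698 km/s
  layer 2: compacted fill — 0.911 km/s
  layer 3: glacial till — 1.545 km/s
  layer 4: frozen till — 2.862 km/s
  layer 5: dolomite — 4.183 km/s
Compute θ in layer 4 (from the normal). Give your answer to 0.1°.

Snell's law across each interface conserves sin θ / V, so sin θ_4 = V_4·sin θ₁/V₁.
sin θ_4 = 2.862 × sin 7.6° / 0.698 = 0.5423.
θ_4 = 32.84° from the vertical.

32.8°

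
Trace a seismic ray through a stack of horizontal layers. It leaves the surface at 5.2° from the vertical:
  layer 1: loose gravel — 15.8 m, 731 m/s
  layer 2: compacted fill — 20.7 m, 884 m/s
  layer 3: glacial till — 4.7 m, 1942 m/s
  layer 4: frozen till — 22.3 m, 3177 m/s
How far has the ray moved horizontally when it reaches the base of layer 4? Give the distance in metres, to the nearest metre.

14 m

p = sin θ₁/V₁ = sin 5.2°/731 = 1.2398e-04 s/m is conserved through the stack.
Layer 1: θ = 5.20°; offset = 15.8·tan 5.20° = 1.438 m.
Layer 2: sin θ = p·884 = 0.1096 → θ = 6.29°; offset = 20.7·tan 6.29° = 2.283 m.
Layer 3: sin θ = p·1942 = 0.2408 → θ = 13.93°; offset = 4.7·tan 13.93° = 1.166 m.
Layer 4: sin θ = p·3177 = 0.3939 → θ = 23.20°; offset = 22.3·tan 23.20° = 9.557 m.
Summing the layer offsets gives 14.443 m.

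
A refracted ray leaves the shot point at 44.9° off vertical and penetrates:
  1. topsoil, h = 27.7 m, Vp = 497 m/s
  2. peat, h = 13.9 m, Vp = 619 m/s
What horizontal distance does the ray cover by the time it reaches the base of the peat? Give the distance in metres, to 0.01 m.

53.25 m

p = sin θ₁/V₁ = sin 44.9°/497 = 1.4203e-03 s/m is conserved through the stack.
Layer 1: θ = 44.90°; offset = 27.7·tan 44.90° = 27.6035 m.
Layer 2: sin θ = p·619 = 0.8791 → θ = 61.54°; offset = 13.9·tan 61.54° = 25.6425 m.
Summing the layer offsets gives 53.2460 m.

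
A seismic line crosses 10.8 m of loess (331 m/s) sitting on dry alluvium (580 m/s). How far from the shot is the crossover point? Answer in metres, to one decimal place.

x_cross = 2h·√((V₂+V₁)/(V₂−V₁)).
(V₂+V₁)/(V₂−V₁) = (580+331)/(580−331) = 3.6586; √ = 1.9128.
x_cross = 2·10.8·1.9128 = 41.32 m.

41.3 m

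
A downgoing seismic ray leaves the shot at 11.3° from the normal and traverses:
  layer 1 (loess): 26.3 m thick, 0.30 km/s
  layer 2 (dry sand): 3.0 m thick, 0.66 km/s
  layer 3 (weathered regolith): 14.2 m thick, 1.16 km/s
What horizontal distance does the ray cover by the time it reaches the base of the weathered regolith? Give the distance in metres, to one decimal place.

23.2 m

Apply Snell's law at each interface; in layer i the horizontal offset is hᵢ·tan θᵢ.
Layer 1: θ = 11.30°; offset = 26.3·tan 11.30° = 5.255 m.
Layer 2: sin θ = 0.66·sin 11.3°/0.30 = 0.4311, θ = 25.54°; offset = 3.0·tan 25.54° = 1.433 m.
Layer 3: sin θ = 1.16·sin 11.3°/0.30 = 0.7577, θ = 49.26°; offset = 14.2·tan 49.26° = 16.485 m.
Σ offsets = 23.173 m.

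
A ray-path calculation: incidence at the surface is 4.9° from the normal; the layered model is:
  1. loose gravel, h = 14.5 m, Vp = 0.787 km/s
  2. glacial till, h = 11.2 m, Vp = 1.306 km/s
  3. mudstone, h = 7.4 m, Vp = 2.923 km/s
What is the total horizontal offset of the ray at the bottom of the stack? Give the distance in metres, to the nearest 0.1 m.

5.3 m

Apply Snell's law at each interface; in layer i the horizontal offset is hᵢ·tan θᵢ.
Layer 1: θ = 4.90°; offset = 14.5·tan 4.90° = 1.243 m.
Layer 2: sin θ = 1.306·sin 4.9°/0.787 = 0.1417, θ = 8.15°; offset = 11.2·tan 8.15° = 1.604 m.
Layer 3: sin θ = 2.923·sin 4.9°/0.787 = 0.3172, θ = 18.50°; offset = 7.4·tan 18.50° = 2.476 m.
Σ offsets = 5.322 m.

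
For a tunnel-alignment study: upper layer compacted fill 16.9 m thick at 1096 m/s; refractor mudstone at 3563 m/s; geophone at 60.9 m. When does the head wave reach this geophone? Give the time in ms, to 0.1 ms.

θ_c = arcsin(V₁/V₂) = arcsin(1096/3563) = 17.92°, cos θ_c = 0.9515.
Intercept time tᵢ = 2h cos θ_c / V₁ = 2·16.9·0.9515/1096 = 0.02934 s.
t = x/V₂ + tᵢ = 60.9/3563 + 0.02934 = 0.04644 s.

46.4 ms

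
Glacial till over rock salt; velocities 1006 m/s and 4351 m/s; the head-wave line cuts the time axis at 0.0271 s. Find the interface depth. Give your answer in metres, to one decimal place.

h = tᵢ·V₁·V₂ / (2·√(V₂²−V₁²)).
√(V₂²−V₁²) = √(4351² − 1006²) = 4233.1 m/s.
h = 0.0271 s × 1006 × 4351 / (2 × 4233.1) = 14.01 m.

14.0 m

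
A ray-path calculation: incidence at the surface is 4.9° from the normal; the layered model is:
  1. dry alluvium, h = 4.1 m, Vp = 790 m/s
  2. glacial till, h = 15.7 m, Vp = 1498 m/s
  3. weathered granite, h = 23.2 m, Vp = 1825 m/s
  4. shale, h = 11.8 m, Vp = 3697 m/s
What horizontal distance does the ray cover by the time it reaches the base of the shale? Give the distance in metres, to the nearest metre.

13 m

Apply Snell's law at each interface; in layer i the horizontal offset is hᵢ·tan θᵢ.
Layer 1: θ = 4.90°; offset = 4.1·tan 4.90° = 0.351 m.
Layer 2: sin θ = 1498·sin 4.9°/790 = 0.1620, θ = 9.32°; offset = 15.7·tan 9.32° = 2.577 m.
Layer 3: sin θ = 1825·sin 4.9°/790 = 0.1973, θ = 11.38°; offset = 23.2·tan 11.38° = 4.670 m.
Layer 4: sin θ = 3697·sin 4.9°/790 = 0.3997, θ = 23.56°; offset = 11.8·tan 23.56° = 5.146 m.
Total horizontal offset = 12.744 m.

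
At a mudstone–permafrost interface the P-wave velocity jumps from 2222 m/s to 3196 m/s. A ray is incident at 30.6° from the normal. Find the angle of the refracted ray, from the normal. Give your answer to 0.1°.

sin θ₁/V₁ = sin θ₂/V₂ ⇒ sin θ₂ = 3196·sin 30.6°/2222 = 3196·0.5090/2222 = 0.7322.
θ₂ = sin⁻¹(0.7322) = 47.07° (from vertical).

47.1°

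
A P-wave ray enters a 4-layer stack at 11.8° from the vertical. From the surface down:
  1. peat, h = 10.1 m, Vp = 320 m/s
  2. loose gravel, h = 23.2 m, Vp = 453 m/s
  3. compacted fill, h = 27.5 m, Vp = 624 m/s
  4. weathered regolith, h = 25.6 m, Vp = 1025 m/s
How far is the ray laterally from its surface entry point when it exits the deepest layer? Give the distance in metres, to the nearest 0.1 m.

43.3 m

Apply Snell's law at each interface; in layer i the horizontal offset is hᵢ·tan θᵢ.
Layer 1: θ = 11.80°; offset = 10.1·tan 11.80° = 2.110 m.
Layer 2: sin θ = 453·sin 11.8°/320 = 0.2895, θ = 16.83°; offset = 23.2·tan 16.83° = 7.017 m.
Layer 3: sin θ = 624·sin 11.8°/320 = 0.3988, θ = 23.50°; offset = 27.5·tan 23.50° = 11.958 m.
Layer 4: sin θ = 1025·sin 11.8°/320 = 0.6550, θ = 40.92°; offset = 25.6·tan 40.92° = 22.192 m.
Total horizontal offset = 43.277 m.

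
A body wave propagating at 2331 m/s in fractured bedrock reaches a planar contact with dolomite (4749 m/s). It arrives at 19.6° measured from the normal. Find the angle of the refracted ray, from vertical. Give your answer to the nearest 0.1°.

Snell's law: sin θ₂ = (V₂/V₁)·sin θ₁ = (4749/2331)·sin 19.6° = 0.6834.
θ₂ = arcsin 0.6834 = 43.11° from the normal.

43.1°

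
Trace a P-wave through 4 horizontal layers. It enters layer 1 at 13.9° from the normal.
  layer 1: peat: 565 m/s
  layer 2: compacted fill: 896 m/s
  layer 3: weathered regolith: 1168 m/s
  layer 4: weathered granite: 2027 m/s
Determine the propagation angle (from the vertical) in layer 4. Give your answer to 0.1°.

Snell's law across each interface conserves sin θ / V, so sin θ_4 = V_4·sin θ₁/V₁.
sin θ_4 = 2027 × sin 13.9° / 565 = 0.8618.
θ_4 = arcsin 0.8618 = 59.52°.

59.5°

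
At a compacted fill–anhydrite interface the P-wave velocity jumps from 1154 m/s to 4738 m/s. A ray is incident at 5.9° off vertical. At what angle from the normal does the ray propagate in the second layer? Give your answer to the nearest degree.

25°

Snell's law: sin θ₂ = (V₂/V₁)·sin θ₁ = (4738/1154)·sin 5.9° = 0.4220.
θ₂ = arcsin 0.4220 = 24.96° from the normal.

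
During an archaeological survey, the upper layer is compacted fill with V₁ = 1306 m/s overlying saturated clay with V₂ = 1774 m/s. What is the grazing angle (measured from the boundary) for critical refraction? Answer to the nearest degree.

43°

At critical incidence the refracted ray runs along the interface (θ₂ = 90°), so sin θ_c = V₁/V₂.
θ_c = arcsin(1306/1774) = arcsin 0.7362 = 47.41°.
Measured from the interface: 90° − 47.41° = 42.59°.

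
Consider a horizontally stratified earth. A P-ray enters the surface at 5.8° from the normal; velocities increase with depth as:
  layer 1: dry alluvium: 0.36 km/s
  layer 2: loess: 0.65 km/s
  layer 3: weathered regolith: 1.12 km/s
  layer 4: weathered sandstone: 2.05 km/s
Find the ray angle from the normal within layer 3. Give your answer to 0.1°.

Ray parameter p = sin 5.8° / 0.36 = 2.8071e-01 s/km.
sin θ_3 = p·V_3 = 2.8071e-01 × 1.12 = 0.3144.
θ_3 = arcsin 0.3144 = 18.32°.

18.3°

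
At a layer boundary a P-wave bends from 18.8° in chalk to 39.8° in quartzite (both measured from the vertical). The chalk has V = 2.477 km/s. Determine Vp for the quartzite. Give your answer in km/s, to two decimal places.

Snell's law: sin 18.8°/V₁ = sin 39.8°/V₂.
V₂ = V₁·sin 39.8°/sin 18.8° = 2.477 × 1.9863 = 4.92 km/s.

4.92 km/s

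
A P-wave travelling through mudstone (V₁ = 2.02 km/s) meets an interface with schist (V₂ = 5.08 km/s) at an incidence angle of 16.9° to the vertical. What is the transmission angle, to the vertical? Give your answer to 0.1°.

sin θ₁/V₁ = sin θ₂/V₂ ⇒ sin θ₂ = 5.08·sin 16.9°/2.02 = 5.08·0.2907/2.02 = 0.7311.
θ₂ = sin⁻¹(0.7311) = 46.98° (from vertical).

47.0°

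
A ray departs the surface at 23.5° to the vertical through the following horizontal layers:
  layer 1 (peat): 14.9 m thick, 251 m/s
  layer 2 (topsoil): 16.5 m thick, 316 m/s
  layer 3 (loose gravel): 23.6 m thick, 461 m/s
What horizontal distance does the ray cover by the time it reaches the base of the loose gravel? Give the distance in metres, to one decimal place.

41.4 m

Ray parameter p = sin 23.5° / 251 m/s = 1.5886e-03 s/m.
Layer 1: θ = 23.50°; offset = 14.9·tan 23.50° = 6.479 m.
Layer 2: sin θ = p·316 = 0.5020 → θ = 30.13°; offset = 16.5·tan 30.13° = 9.577 m.
Layer 3: sin θ = p·461 = 0.7324 → θ = 47.08°; offset = 23.6·tan 47.08° = 25.383 m.
Summing the layer offsets gives 41.439 m.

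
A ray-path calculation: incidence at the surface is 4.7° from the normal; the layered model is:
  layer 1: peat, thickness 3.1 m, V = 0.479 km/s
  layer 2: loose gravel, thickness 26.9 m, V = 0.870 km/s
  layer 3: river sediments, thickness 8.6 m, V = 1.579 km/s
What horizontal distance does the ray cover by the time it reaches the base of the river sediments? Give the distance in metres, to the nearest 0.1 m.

Apply Snell's law at each interface; in layer i the horizontal offset is hᵢ·tan θᵢ.
Layer 1: θ = 4.70°; offset = 3.1·tan 4.70° = 0.255 m.
Layer 2: sin θ = 0.870·sin 4.7°/0.479 = 0.1488, θ = 8.56°; offset = 26.9·tan 8.56° = 4.048 m.
Layer 3: sin θ = 1.579·sin 4.7°/0.479 = 0.2701, θ = 15.67°; offset = 8.6·tan 15.67° = 2.413 m.
Σ offsets = 6.716 m.

6.7 m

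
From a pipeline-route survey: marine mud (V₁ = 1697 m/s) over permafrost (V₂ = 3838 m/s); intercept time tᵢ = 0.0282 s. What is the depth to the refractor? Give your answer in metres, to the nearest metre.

θ_c = arcsin(1697/3838) = 26.24°; cos θ_c = 0.8969.
tᵢ = 2h cos θ_c/V₁ ⇒ h = tᵢ·V₁/(2 cos θ_c) = 0.0282·1697/(2·0.8969) = 26.68 m.

27 m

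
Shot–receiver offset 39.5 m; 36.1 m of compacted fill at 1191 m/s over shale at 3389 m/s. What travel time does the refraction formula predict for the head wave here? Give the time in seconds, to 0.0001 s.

t = x/V₂ + 2h·√(V₂²−V₁²)/(V₁V₂).
√(V₂²−V₁²) = √(3389²−1191²) = 3172.8 m/s; delay term = 2·36.1·3172.8/(1191·3389) = 0.05675 s.
t = 39.5/3389 + 0.05675 = 0.06841 s.

0.0684 s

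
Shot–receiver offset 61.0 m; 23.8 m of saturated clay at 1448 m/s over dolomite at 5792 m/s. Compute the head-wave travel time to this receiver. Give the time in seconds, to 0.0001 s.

θ_c = arcsin(V₁/V₂) = arcsin(1448/5792) = 14.48°, cos θ_c = 0.9682.
Intercept time tᵢ = 2h cos θ_c / V₁ = 2·23.8·0.9682/1448 = 0.03183 s.
t = x/V₂ + tᵢ = 61.0/5792 + 0.03183 = 0.04236 s.

0.0424 s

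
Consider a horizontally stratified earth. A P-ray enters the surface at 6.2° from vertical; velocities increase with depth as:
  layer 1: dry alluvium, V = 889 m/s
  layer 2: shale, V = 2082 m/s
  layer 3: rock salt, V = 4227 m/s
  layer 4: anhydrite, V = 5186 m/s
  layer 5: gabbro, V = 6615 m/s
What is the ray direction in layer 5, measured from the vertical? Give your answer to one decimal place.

Snell's law across each interface conserves sin θ / V, so sin θ_5 = V_5·sin θ₁/V₁.
sin θ_5 = 6615 × sin 6.2° / 889 = 0.8036.
θ_5 = arcsin 0.8036 = 53.48°.

53.5°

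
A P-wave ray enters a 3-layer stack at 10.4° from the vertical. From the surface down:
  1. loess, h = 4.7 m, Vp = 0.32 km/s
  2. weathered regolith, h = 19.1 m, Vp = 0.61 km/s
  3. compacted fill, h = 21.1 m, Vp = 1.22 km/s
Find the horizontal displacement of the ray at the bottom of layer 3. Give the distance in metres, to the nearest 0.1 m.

27.9 m

p = sin θ₁/V₁ = sin 10.4°/0.32 = 5.6412e-01 s/km is conserved through the stack.
Layer 1: θ = 10.40°; offset = 4.7·tan 10.40° = 0.863 m.
Layer 2: sin θ = p·0.61 = 0.3441 → θ = 20.13°; offset = 19.1·tan 20.13° = 7.000 m.
Layer 3: sin θ = p·1.22 = 0.6882 → θ = 43.49°; offset = 21.1·tan 43.49° = 20.016 m.
Σ offsets = 27.879 m.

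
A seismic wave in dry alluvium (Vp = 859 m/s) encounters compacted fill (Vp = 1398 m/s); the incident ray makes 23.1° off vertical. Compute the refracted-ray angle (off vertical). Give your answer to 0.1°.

39.7°

Snell's law: sin θ₂ = (V₂/V₁)·sin θ₁ = (1398/859)·sin 23.1° = 0.6385.
θ₂ = sin⁻¹(0.6385) = 39.68° (from vertical).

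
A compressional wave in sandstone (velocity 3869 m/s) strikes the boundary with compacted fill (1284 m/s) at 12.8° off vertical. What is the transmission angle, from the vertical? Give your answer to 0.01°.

sin θ₁/V₁ = sin θ₂/V₂ ⇒ sin θ₂ = 1284·sin 12.8°/3869 = 1284·0.2215/3869 = 0.0735.
θ₂ = arcsin 0.0735 = 4.22° from the normal.

4.22°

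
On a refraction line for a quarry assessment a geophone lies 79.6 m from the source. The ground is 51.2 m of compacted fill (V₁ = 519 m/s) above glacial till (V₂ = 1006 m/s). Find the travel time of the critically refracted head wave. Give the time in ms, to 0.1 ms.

t = x/V₂ + 2h·√(V₂²−V₁²)/(V₁V₂).
√(V₂²−V₁²) = √(1006²−519²) = 861.8 m/s; delay term = 2·51.2·861.8/(519·1006) = 0.16902 s.
t = 79.6/1006 + 0.16902 = 0.24814 s.

248.1 ms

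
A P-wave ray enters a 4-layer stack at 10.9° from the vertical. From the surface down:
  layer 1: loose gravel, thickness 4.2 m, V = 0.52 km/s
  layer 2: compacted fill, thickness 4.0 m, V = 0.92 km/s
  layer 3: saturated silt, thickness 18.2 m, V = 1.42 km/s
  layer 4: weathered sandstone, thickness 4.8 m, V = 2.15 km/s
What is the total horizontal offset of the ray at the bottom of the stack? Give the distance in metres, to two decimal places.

Apply Snell's law at each interface; in layer i the horizontal offset is hᵢ·tan θᵢ.
Layer 1: θ = 10.90°; offset = 4.2·tan 10.90° = 0.8088 m.
Layer 2: sin θ = 0.92·sin 10.9°/0.52 = 0.3346, θ = 19.55°; offset = 4.0·tan 19.55° = 1.4200 m.
Layer 3: sin θ = 1.42·sin 10.9°/0.52 = 0.5164, θ = 31.09°; offset = 18.2·tan 31.09° = 10.9744 m.
Layer 4: sin θ = 2.15·sin 10.9°/0.52 = 0.7818, θ = 51.43°; offset = 4.8·tan 51.43° = 6.0191 m.
Σ offsets = 19.2223 m.

19.22 m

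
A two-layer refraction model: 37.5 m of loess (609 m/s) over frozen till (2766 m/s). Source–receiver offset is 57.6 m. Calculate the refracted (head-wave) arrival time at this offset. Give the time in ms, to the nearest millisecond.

t = x/V₂ + 2h·√(V₂²−V₁²)/(V₁V₂).
√(V₂²−V₁²) = √(2766²−609²) = 2698.1 m/s; delay term = 2·37.5·2698.1/(609·2766) = 0.12013 s.
t = 57.6/2766 + 0.12013 = 0.14095 s.

141 ms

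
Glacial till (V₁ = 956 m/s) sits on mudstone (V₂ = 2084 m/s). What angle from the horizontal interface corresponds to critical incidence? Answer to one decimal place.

Critical incidence: sin θ_c = V₁/V₂ = 956/2084 = 0.4587.
θ_c = arcsin 0.4587 = 27.31°.
Measured from the interface: 90° − 27.31° = 62.69°.

62.7°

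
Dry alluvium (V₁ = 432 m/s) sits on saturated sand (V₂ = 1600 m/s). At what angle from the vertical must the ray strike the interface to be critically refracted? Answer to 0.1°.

15.7°

Critical incidence: sin θ_c = V₁/V₂ = 432/1600 = 0.2700.
θ_c = arcsin 0.2700 = 15.66°.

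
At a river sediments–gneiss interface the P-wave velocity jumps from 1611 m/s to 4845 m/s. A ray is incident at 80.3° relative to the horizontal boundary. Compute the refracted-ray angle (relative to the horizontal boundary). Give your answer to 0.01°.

59.55°

Angle from the normal: 90° − 80.3° = 9.7°.
Snell's law: sin θ₂ = (V₂/V₁)·sin θ₁ = (4845/1611)·sin 9.7° = 0.5067.
θ₂ = sin⁻¹(0.5067) = 30.45° (from vertical).
From the interface: 90° − 30.45° = 59.55°.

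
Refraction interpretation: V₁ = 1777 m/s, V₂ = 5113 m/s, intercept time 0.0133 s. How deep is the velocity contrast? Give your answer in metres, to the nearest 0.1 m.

h = tᵢ·V₁·V₂ / (2·√(V₂²−V₁²)).
√(V₂²−V₁²) = √(5113² − 1777²) = 4794.3 m/s.
h = 0.0133 s × 1777 × 5113 / (2 × 4794.3) = 12.60 m.

12.6 m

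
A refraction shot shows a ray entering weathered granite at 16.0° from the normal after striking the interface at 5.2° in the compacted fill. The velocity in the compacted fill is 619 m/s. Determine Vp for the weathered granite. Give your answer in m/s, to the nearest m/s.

1883 m/s

sin 5.2° = 0.0906; sin 16.0° = 0.2756.
V₂ = V₁·(sin θ₂/sin θ₁) = 619·(0.2756/0.0906) = 1882.54 m/s.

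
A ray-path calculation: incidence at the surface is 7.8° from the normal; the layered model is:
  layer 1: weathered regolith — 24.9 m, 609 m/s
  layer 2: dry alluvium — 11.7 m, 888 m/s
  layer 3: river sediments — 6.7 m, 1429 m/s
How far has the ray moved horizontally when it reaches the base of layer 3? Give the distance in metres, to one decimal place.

8.0 m

Apply Snell's law at each interface; in layer i the horizontal offset is hᵢ·tan θᵢ.
Layer 1: θ = 7.80°; offset = 24.9·tan 7.80° = 3.411 m.
Layer 2: sin θ = 888·sin 7.8°/609 = 0.1979, θ = 11.41°; offset = 11.7·tan 11.41° = 2.362 m.
Layer 3: sin θ = 1429·sin 7.8°/609 = 0.3185, θ = 18.57°; offset = 6.7·tan 18.57° = 2.251 m.
Summing the layer offsets gives 8.024 m.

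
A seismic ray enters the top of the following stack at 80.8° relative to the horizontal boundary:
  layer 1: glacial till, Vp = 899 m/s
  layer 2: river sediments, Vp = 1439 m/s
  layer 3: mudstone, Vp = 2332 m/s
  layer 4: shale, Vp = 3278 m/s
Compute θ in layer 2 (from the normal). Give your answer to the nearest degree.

From the normal: θ₁ = 90° − 80.8° = 9.2°.
Ray parameter p = sin 9.2° / 899 = 1.7784e-04 s/m.
sin θ_2 = p·V_2 = 1.7784e-04 × 1439 = 0.2559.
θ_2 = arcsin 0.2559 = 14.83°.

15°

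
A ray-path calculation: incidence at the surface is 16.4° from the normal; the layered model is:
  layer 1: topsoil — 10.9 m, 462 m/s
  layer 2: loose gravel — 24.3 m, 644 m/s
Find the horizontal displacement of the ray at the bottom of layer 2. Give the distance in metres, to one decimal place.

13.6 m

Apply Snell's law at each interface; in layer i the horizontal offset is hᵢ·tan θᵢ.
Layer 1: θ = 16.40°; offset = 10.9·tan 16.40° = 3.208 m.
Layer 2: sin θ = 644·sin 16.4°/462 = 0.3936, θ = 23.18°; offset = 24.3·tan 23.18° = 10.403 m.
Total horizontal offset = 13.611 m.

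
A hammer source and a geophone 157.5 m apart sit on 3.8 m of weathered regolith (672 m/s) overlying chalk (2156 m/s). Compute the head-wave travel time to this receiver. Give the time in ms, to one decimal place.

83.8 ms

θ_c = arcsin(V₁/V₂) = arcsin(672/2156) = 18.16°, cos θ_c = 0.9502.
Intercept time tᵢ = 2h cos θ_c / V₁ = 2·3.8·0.9502/672 = 0.01075 s.
t = x/V₂ + tᵢ = 157.5/2156 + 0.01075 = 0.08380 s.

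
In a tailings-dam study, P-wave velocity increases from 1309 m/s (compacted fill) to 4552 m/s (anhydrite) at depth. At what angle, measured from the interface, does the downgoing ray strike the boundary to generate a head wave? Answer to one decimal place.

At critical incidence the refracted ray runs along the interface (θ₂ = 90°), so sin θ_c = V₁/V₂.
θ_c = arcsin(1309/4552) = arcsin 0.2876 = 16.71°.
Measured from the interface: 90° − 16.71° = 73.29°.

73.3°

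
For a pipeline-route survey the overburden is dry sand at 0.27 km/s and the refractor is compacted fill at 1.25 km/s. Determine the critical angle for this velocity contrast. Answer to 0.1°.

12.5°

At critical incidence the refracted ray runs along the interface (θ₂ = 90°), so sin θ_c = V₁/V₂.
θ_c = arcsin(0.27/1.25) = arcsin 0.2160 = 12.47°.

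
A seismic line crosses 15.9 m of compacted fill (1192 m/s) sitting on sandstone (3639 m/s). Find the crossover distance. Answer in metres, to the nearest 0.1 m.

θ_c = arcsin(1192/3639) = 19.12°, so cos θ_c = 0.9448 and tᵢ = 2h cos θ_c/V₁ = 0.0252 s.
At crossover x/V₁ = x/V₂ + tᵢ ⇒ x = tᵢ/(1/V₁ − 1/V₂) = 0.02521/(8.3893e-04 − 2.7480e-04) = 44.68 m.

44.7 m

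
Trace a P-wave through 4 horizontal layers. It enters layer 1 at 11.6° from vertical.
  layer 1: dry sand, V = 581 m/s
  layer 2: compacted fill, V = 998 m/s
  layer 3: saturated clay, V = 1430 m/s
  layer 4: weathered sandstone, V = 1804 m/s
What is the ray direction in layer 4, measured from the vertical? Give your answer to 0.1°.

38.6°

Snell's law across each interface conserves sin θ / V, so sin θ_4 = V_4·sin θ₁/V₁.
sin θ_4 = 1804 × sin 11.6° / 581 = 0.6243.
θ_4 = 38.63° from the vertical.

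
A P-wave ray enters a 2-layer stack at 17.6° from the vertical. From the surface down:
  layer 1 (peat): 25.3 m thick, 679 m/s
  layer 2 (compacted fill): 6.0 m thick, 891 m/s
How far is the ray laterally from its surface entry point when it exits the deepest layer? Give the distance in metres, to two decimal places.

Ray parameter p = sin 17.6° / 679 m/s = 4.4532e-04 s/m.
Layer 1: θ = 17.60°; offset = 25.3·tan 17.60° = 8.0256 m.
Layer 2: sin θ = p·891 = 0.3968 → θ = 23.38°; offset = 6.0·tan 23.38° = 2.5936 m.
Summing the layer offsets gives 10.6192 m.

10.62 m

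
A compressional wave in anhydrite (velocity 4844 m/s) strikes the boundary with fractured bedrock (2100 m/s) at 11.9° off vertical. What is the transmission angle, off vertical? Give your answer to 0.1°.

5.1°

Snell's law: sin θ₂ = (V₂/V₁)·sin θ₁ = (2100/4844)·sin 11.9° = 0.0894.
θ₂ = arcsin 0.0894 = 5.13° from the normal.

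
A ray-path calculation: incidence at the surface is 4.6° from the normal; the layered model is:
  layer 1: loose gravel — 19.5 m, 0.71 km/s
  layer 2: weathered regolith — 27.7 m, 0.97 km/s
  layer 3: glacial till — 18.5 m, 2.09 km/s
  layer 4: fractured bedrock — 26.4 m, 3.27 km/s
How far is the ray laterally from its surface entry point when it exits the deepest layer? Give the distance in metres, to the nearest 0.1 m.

Apply Snell's law at each interface; in layer i the horizontal offset is hᵢ·tan θᵢ.
Layer 1: θ = 4.60°; offset = 19.5·tan 4.60° = 1.569 m.
Layer 2: sin θ = 0.97·sin 4.6°/0.71 = 0.1096, θ = 6.29°; offset = 27.7·tan 6.29° = 3.053 m.
Layer 3: sin θ = 2.09·sin 4.6°/0.71 = 0.2361, θ = 13.66°; offset = 18.5·tan 13.66° = 4.494 m.
Layer 4: sin θ = 3.27·sin 4.6°/0.71 = 0.3694, θ = 21.68°; offset = 26.4·tan 21.68° = 10.493 m.
Summing the layer offsets gives 19.610 m.

19.6 m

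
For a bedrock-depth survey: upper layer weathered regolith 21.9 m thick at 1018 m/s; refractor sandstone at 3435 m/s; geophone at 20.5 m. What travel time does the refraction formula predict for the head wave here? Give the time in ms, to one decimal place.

47.1 ms

θ_c = arcsin(V₁/V₂) = arcsin(1018/3435) = 17.24°, cos θ_c = 0.9551.
Intercept time tᵢ = 2h cos θ_c / V₁ = 2·21.9·0.9551/1018 = 0.04109 s.
t = x/V₂ + tᵢ = 20.5/3435 + 0.04109 = 0.04706 s.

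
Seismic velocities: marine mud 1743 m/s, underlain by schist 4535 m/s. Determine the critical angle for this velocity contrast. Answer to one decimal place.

Critical incidence: sin θ_c = V₁/V₂ = 1743/4535 = 0.3843.
θ_c = arcsin 0.3843 = 22.60°.

22.6°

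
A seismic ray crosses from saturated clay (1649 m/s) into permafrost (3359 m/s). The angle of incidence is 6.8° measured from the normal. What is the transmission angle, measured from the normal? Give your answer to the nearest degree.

14°

sin θ₁/V₁ = sin θ₂/V₂ ⇒ sin θ₂ = 3359·sin 6.8°/1649 = 3359·0.1184/1649 = 0.2412.
θ₂ = arcsin 0.2412 = 13.96° from the normal.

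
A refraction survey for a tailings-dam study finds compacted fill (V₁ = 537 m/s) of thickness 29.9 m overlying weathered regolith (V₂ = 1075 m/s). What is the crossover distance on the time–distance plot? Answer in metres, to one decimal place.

103.5 m

x_cross = 2h·√((V₂+V₁)/(V₂−V₁)).
(V₂+V₁)/(V₂−V₁) = (1075+537)/(1075−537) = 2.9963; √ = 1.7310.
x_cross = 2·29.9·1.7310 = 103.51 m.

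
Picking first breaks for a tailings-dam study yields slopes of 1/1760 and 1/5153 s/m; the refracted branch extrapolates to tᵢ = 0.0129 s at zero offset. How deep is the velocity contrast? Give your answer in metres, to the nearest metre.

12 m

θ_c = arcsin(1760/5153) = 19.97°; cos θ_c = 0.9399.
tᵢ = 2h cos θ_c/V₁ ⇒ h = tᵢ·V₁/(2 cos θ_c) = 0.0129·1760/(2·0.9399) = 12.08 m.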